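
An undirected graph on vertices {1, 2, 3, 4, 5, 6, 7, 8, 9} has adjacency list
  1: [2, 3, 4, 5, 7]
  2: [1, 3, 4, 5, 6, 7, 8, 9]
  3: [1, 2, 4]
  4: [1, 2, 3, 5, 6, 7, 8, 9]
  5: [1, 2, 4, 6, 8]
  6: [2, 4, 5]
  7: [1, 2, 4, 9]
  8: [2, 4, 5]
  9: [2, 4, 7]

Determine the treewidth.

3

A width-3 tree decomposition is:
Bags: B1 = {1, 2, 4, 5}  B2 = {1, 2, 4, 7}  B3 = {2, 4, 5, 8}  B4 = {2, 4, 7, 9}  B5 = {2, 4, 5, 6}  B6 = {1, 2, 3, 4}
Tree: B1–B2, B1–B3, B2–B4, B3–B5, B1–B6
Every bag has size at most 4, so the width is 4 − 1 = 3 and tw(G) ≤ 3. Conversely, {2, 4, 5, 8} is a clique of size 4, and the vertices of any clique must share a bag in every tree decomposition; so some bag has ≥ 4 vertices and tw(G) ≥ 3. Therefore the treewidth is 3.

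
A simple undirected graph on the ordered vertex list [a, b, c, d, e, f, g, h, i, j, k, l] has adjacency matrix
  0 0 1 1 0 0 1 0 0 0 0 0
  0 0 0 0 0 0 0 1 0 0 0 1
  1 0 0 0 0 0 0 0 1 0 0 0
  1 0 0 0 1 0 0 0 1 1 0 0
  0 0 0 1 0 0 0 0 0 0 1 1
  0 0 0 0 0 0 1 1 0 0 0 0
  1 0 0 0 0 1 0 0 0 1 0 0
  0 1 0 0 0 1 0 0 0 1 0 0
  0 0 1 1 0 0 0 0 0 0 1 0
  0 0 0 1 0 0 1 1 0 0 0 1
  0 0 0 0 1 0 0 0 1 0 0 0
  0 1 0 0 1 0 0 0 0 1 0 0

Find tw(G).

3

A width-3 tree decomposition is:
Bags: B1 = {c, e, i, k}  B2 = {c, d, e, i}  B3 = {a, c, d, e}  B4 = {a, d, e, l}  B5 = {a, d, j, l}  B6 = {a, g, j, l}  B7 = {b, g, j, l}  B8 = {b, g, h, j}  B9 = {b, f, g, h}
Tree: B1–B2, B2–B3, B3–B4, B4–B5, B5–B6, B6–B7, B7–B8, B8–B9
Each bag holds 4 vertices, so the decomposition has width 3, which upper-bounds the treewidth. For the lower bound: the 4 vertex sets {c,i,k}, {e}, {d}, {a,g,j,l} are disjoint, each induces a connected subgraph, and every pair is joined by at least one edge of G. Contracting each set to a single vertex therefore yields K_{4} as a minor, and since treewidth is minor-monotone, tw(G) ≥ tw(K_{4}) = 3. Therefore the treewidth is 3.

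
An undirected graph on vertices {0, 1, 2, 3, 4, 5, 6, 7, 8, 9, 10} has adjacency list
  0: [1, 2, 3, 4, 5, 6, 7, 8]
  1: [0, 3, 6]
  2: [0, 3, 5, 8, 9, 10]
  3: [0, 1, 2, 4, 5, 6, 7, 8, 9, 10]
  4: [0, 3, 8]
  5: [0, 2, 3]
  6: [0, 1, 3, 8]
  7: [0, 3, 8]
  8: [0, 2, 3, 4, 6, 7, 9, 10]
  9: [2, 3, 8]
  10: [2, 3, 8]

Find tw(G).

3

A width-3 tree decomposition is:
Bags: B1 = {0, 3, 6, 8}  B2 = {0, 2, 3, 8}  B3 = {2, 3, 8, 10}  B4 = {2, 3, 8, 9}  B5 = {0, 3, 4, 8}  B6 = {0, 3, 7, 8}  B7 = {0, 1, 3, 6}  B8 = {0, 2, 3, 5}
Tree: B1–B2, B2–B3, B2–B4, B1–B5, B1–B6, B1–B7, B2–B8
Every bag has size at most 4, so the width is 4 − 1 = 3 and tw(G) ≤ 3. Conversely, {0, 2, 3, 8} is a clique of size 4, and the vertices of any clique must share a bag in every tree decomposition; so some bag has ≥ 4 vertices and tw(G) ≥ 3. Combining the bounds, tw(G) = 3.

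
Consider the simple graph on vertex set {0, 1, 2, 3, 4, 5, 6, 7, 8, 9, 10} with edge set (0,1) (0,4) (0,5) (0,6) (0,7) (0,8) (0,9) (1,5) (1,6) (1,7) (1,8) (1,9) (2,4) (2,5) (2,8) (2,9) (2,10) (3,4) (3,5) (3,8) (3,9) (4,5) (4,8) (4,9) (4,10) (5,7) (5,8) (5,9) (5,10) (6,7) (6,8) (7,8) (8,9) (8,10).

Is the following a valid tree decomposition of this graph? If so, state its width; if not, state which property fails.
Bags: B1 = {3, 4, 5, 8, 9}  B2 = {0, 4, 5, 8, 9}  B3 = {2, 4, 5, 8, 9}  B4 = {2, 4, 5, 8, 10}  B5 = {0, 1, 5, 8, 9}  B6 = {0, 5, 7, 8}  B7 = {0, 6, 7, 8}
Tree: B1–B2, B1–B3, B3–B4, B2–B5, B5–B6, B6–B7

A tree decomposition must satisfy three properties: every vertex lies in some bag; for every edge, both endpoints lie together in some bag; and for every vertex, the bags containing it form a connected subtree. Here edge (1,7) lies in no bag, so the decomposition is invalid.

No — edge (1,7) lies in no bag.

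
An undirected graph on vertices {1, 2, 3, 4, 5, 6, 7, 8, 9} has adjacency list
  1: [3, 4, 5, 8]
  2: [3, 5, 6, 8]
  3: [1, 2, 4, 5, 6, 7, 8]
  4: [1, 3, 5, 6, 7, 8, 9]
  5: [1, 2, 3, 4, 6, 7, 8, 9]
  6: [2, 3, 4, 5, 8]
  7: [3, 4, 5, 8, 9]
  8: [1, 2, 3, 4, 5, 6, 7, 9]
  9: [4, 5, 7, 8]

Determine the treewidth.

A width-4 tree decomposition is:
Bags: B1 = {1, 3, 4, 5, 8}  B2 = {3, 4, 5, 6, 8}  B3 = {3, 4, 5, 7, 8}  B4 = {2, 3, 5, 6, 8}  B5 = {4, 5, 7, 8, 9}
Tree: B1–B2, B1–B3, B2–B4, B3–B5
The largest bag has 5 vertices, giving width 4; this decomposition certifies tw(G) ≤ 4. On the other hand G contains the 5-clique {4, 5, 7, 8, 9}. A clique must lie in a single bag of any decomposition, so no decomposition can have width below 4. Hence tw(G) = 4 exactly.

4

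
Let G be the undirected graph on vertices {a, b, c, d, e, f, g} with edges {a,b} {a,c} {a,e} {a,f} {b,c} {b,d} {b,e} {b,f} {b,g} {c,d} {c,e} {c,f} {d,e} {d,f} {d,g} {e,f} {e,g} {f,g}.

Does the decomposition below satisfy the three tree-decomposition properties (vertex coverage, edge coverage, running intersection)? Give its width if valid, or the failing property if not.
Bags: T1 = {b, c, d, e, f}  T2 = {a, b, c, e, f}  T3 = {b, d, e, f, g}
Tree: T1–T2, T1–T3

Every vertex of G appears in some bag (union = {a, b, c, d, e, f, g}); every edge is covered by a bag; and for each vertex v the set of bags containing v is connected in the bag tree. The decomposition is therefore valid. The largest bag has 5 vertices, so the width is 4.

Yes; width 4.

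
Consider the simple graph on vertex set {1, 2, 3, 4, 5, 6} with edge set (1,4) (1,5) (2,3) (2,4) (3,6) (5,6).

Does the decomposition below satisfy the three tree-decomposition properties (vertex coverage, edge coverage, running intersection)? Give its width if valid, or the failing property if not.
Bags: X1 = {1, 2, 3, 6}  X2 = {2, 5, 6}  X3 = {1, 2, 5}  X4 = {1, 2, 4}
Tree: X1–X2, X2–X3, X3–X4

No — bags containing vertex 1 are not connected in the tree.

A tree decomposition must satisfy three properties: every vertex lies in some bag; for every edge, both endpoints lie together in some bag; and for every vertex, the bags containing it form a connected subtree. Here bags containing vertex 1 are not connected in the tree, so the decomposition is invalid.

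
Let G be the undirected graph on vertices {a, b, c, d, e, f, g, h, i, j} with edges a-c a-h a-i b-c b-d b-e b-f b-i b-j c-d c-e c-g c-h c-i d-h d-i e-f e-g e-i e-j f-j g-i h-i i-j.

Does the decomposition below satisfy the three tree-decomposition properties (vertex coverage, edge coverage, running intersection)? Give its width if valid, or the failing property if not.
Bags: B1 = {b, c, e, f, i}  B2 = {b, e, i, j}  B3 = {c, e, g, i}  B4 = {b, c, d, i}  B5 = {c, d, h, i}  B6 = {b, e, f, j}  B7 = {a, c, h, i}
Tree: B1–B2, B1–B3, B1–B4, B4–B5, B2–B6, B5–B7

A tree decomposition must satisfy three properties: every vertex lies in some bag; for every edge, both endpoints lie together in some bag; and for every vertex, the bags containing it form a connected subtree. Here bags containing vertex f are not connected in the tree, so the decomposition is invalid.

No — bags containing vertex f are not connected in the tree.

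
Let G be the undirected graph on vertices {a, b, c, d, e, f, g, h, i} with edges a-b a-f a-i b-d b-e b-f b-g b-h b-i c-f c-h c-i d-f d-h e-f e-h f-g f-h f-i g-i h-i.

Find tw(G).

3

A width-3 tree decomposition is:
Bags: B1 = {b, f, h, i}  B2 = {a, b, f, i}  B3 = {b, f, g, i}  B4 = {b, d, f, h}  B5 = {c, f, h, i}  B6 = {b, e, f, h}
Tree: B1–B2, B2–B3, B1–B4, B1–B5, B4–B6
Each bag holds 4 vertices, so the decomposition has width 3, which upper-bounds the treewidth. On the other hand G contains the 4-clique {c, f, h, i}. A clique must lie in a single bag of any decomposition, so no decomposition can have width below 3. The upper and lower bounds meet at 3, so that is the treewidth.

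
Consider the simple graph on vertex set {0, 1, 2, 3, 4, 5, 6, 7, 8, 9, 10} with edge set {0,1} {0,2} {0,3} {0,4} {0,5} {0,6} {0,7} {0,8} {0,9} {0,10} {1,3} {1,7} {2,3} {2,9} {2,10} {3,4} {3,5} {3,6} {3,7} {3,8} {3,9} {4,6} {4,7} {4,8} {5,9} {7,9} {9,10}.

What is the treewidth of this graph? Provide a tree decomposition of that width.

Every bag has size at most 4, so the width is 4 − 1 = 3 and tw(G) ≤ 3. Conversely, {0, 2, 9, 10} is a clique of size 4, and the vertices of any clique must share a bag in every tree decomposition; so some bag has ≥ 4 vertices and tw(G) ≥ 3. Therefore the treewidth is 3.

Treewidth 3.
Bags: B1 = {0, 3, 4, 7}  B2 = {0, 3, 7, 9}  B3 = {0, 1, 3, 7}  B4 = {0, 2, 3, 9}  B5 = {0, 3, 5, 9}  B6 = {0, 3, 4, 6}  B7 = {0, 3, 4, 8}  B8 = {0, 2, 9, 10}
Tree: B1–B2, B1–B3, B2–B4, B2–B5, B1–B6, B1–B7, B4–B8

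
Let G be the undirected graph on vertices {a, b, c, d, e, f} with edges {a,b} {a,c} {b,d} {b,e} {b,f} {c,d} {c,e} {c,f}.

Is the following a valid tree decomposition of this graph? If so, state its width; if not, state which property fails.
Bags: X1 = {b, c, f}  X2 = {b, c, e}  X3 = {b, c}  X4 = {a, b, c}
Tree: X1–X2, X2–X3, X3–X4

No — vertex d appears in no bag.

A tree decomposition must satisfy three properties: every vertex lies in some bag; for every edge, both endpoints lie together in some bag; and for every vertex, the bags containing it form a connected subtree. Here vertex d appears in no bag, so the decomposition is invalid.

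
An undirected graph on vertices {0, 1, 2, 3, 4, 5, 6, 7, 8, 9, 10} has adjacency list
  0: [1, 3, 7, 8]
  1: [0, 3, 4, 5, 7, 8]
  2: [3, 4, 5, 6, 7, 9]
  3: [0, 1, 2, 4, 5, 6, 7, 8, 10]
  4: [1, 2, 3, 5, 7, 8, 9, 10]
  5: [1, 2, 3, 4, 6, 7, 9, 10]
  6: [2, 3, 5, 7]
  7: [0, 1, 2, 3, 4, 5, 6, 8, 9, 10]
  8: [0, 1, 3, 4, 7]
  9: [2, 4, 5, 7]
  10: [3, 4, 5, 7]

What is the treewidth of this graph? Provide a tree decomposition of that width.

Each bag holds 5 vertices, so the decomposition has width 4, which upper-bounds the treewidth. On the other hand G contains the 5-clique {2, 4, 5, 7, 9}. A clique must lie in a single bag of any decomposition, so no decomposition can have width below 4. Hence tw(G) = 4 exactly.

Treewidth 4.
One optimal decomposition is:
Bags: B1 = {2, 4, 5, 7, 9}  B2 = {2, 3, 4, 5, 7}  B3 = {1, 3, 4, 5, 7}  B4 = {3, 4, 5, 7, 10}  B5 = {1, 3, 4, 7, 8}  B6 = {0, 1, 3, 7, 8}  B7 = {2, 3, 5, 6, 7}
Tree: B1–B2, B2–B3, B2–B4, B3–B5, B5–B6, B2–B7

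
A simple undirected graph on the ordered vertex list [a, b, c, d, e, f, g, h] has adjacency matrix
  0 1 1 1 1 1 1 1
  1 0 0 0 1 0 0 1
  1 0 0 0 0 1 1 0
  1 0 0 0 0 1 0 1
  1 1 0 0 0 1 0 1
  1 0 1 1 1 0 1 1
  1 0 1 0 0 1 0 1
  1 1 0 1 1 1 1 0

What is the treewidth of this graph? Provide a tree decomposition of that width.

Treewidth 3.
One such decomposition:
Bags: B1 = {a, b, e, h}  B2 = {a, e, f, h}  B3 = {a, d, f, h}  B4 = {a, f, g, h}  B5 = {a, c, f, g}
Tree: B1–B2, B2–B3, B2–B4, B4–B5

The largest bag has 4 vertices, giving width 3; this decomposition certifies tw(G) ≤ 3. On the other hand G contains the 4-clique {a, d, f, h}. A clique must lie in a single bag of any decomposition, so no decomposition can have width below 3. The upper and lower bounds meet at 3, so that is the treewidth.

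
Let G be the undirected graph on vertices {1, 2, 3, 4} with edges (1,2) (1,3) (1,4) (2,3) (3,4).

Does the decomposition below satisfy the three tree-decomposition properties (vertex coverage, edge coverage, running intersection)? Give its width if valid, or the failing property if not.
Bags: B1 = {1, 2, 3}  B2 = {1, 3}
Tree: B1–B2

No — vertex 4 appears in no bag.

A tree decomposition must satisfy three properties: every vertex lies in some bag; for every edge, both endpoints lie together in some bag; and for every vertex, the bags containing it form a connected subtree. Here vertex 4 appears in no bag, so the decomposition is invalid.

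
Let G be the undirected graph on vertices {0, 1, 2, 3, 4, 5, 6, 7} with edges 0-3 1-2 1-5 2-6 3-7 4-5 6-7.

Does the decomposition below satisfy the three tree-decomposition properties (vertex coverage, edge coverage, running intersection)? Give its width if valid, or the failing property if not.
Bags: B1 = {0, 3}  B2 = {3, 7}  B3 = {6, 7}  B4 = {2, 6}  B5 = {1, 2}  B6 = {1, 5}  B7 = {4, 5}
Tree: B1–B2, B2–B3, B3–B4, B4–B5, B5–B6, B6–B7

Vertex coverage: the bags together contain {0, 1, 2, 3, 4, 5, 6, 7}, the full vertex set. Edge coverage: each edge of G has both endpoints in at least one bag. Running intersection: for every vertex, the bags containing it form a connected subtree. All three properties hold, so this is a valid tree decomposition of width max|bag| − 1 = 1, and hence tw(G) ≤ 1.

Yes; width 1.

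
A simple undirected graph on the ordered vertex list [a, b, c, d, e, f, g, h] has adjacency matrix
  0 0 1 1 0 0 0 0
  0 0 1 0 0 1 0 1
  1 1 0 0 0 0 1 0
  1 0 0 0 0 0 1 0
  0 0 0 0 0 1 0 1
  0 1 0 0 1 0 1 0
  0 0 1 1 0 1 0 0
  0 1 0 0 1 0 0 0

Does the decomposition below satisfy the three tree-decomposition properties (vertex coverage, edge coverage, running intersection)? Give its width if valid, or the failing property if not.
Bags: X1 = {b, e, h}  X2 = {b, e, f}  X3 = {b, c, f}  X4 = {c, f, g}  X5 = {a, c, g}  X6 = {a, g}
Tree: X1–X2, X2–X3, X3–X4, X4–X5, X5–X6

A tree decomposition must satisfy three properties: every vertex lies in some bag; for every edge, both endpoints lie together in some bag; and for every vertex, the bags containing it form a connected subtree. Here vertex d appears in no bag, so the decomposition is invalid.

No — vertex d appears in no bag.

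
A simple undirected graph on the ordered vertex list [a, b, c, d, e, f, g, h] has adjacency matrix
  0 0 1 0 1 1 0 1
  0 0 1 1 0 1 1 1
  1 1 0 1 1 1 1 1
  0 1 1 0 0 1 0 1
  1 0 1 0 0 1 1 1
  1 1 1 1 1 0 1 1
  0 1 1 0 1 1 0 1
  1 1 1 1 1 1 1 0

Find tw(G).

4

A width-4 tree decomposition is:
Bags: B1 = {a, c, e, f, h}  B2 = {c, e, f, g, h}  B3 = {b, c, f, g, h}  B4 = {b, c, d, f, h}
Tree: B1–B2, B2–B3, B3–B4
The largest bag has 5 vertices, giving width 4; this decomposition certifies tw(G) ≤ 4. Conversely, {b, c, d, f, h} is a clique of size 5, and the vertices of any clique must share a bag in every tree decomposition; so some bag has ≥ 5 vertices and tw(G) ≥ 4. Therefore the treewidth is 4.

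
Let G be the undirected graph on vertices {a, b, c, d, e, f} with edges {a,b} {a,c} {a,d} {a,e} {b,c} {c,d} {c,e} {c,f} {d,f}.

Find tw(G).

A width-2 tree decomposition is:
Bags: B1 = {a, c, d}  B2 = {a, c, e}  B3 = {a, b, c}  B4 = {c, d, f}
Tree: B1–B2, B1–B3, B1–B4
Each bag holds 3 vertices, so the decomposition has width 2, which upper-bounds the treewidth. For the lower bound, the 3 vertices {a, c, d} are pairwise adjacent, and any tree decomposition puts a clique entirely inside one bag — forcing width ≥ 2. Combining the bounds, tw(G) = 2.

2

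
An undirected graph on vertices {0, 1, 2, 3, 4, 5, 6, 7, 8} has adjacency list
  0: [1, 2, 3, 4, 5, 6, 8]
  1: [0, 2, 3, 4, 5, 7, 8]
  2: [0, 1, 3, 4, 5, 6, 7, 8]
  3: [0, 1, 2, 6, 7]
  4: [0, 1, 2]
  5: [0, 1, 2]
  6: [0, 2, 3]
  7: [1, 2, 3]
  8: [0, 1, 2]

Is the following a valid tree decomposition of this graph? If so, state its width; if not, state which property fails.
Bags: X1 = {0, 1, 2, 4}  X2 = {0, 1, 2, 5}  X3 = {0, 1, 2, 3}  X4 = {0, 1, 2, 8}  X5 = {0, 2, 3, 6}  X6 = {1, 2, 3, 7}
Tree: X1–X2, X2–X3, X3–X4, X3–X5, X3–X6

Every vertex of G appears in some bag (union = {0, 1, 2, 3, 4, 5, 6, 7, 8}); every edge is covered by a bag; and for each vertex v the set of bags containing v is connected in the bag tree. The decomposition is therefore valid. The largest bag has 4 vertices, so the width is 3.

Yes; width 3.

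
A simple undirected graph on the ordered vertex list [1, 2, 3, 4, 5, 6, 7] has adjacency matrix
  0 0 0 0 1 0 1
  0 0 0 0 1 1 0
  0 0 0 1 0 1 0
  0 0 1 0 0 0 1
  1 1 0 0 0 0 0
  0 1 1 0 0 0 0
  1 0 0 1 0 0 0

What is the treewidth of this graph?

A width-2 tree decomposition is:
Bags: B1 = {3, 4, 7}  B2 = {3, 6, 7}  B3 = {2, 6, 7}  B4 = {2, 5, 7}  B5 = {1, 5, 7}
Tree: B1–B2, B2–B3, B3–B4, B4–B5
Every bag has size at most 3, so the width is 3 − 1 = 2 and tw(G) ≤ 2. For the lower bound, G contains the cycle 7–4–3–6–2–5–1–7, so G is not a forest; only forests have treewidth ≤ 1, hence tw(G) ≥ 2. The upper and lower bounds meet at 2, so that is the treewidth.

2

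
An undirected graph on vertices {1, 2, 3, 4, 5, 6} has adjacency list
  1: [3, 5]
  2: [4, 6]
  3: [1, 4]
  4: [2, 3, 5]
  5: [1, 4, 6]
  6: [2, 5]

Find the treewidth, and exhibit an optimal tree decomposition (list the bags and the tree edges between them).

Treewidth 2.
One optimal decomposition is:
Bags: B1 = {1, 3, 5}  B2 = {3, 4, 5}  B3 = {4, 5, 6}  B4 = {2, 4, 6}
Tree: B1–B2, B2–B3, B3–B4

Every bag has size at most 3, so the width is 3 − 1 = 2 and tw(G) ≤ 2. Since 1–3–4–5–1 is a cycle in G, G is not acyclic. Forests are exactly the graphs of treewidth ≤ 1, so tw(G) ≥ 2. The upper and lower bounds meet at 2, so that is the treewidth.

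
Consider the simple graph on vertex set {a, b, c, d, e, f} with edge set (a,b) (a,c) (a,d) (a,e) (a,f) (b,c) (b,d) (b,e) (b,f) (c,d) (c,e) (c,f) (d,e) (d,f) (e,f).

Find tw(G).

5

A width-5 tree decomposition is:
Bags: B1 = {a, b, c, d, e, f}
Tree: (single bag)
A single bag containing all 6 vertices is trivially a valid decomposition of width 5. For the lower bound, the 6 vertices {a, b, c, d, e, f} are pairwise adjacent, and any tree decomposition puts a clique entirely inside one bag — forcing width ≥ 5. Hence tw(G) = 5 exactly.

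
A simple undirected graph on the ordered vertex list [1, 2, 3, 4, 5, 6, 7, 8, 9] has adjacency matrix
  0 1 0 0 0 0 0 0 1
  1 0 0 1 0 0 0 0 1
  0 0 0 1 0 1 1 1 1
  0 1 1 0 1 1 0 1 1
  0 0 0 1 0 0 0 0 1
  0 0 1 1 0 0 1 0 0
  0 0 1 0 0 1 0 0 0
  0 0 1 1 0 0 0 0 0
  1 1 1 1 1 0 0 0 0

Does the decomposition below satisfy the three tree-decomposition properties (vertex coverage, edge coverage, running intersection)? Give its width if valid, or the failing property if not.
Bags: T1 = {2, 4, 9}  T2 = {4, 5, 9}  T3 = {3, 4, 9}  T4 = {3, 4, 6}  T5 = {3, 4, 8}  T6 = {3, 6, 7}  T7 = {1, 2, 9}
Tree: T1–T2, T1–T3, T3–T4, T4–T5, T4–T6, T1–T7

Every vertex of G appears in some bag (union = {1, 2, 3, 4, 5, 6, 7, 8, 9}); every edge is covered by a bag; and for each vertex v the set of bags containing v is connected in the bag tree. The decomposition is therefore valid. The largest bag has 3 vertices, so the width is 2.

Yes; width 2.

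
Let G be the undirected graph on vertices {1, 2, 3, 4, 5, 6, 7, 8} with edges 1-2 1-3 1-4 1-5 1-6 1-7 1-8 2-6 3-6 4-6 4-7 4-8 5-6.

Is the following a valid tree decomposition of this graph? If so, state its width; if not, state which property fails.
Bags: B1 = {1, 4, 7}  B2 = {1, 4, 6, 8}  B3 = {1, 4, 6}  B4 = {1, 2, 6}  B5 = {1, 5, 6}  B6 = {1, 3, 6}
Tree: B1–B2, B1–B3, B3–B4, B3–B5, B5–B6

A tree decomposition must satisfy three properties: every vertex lies in some bag; for every edge, both endpoints lie together in some bag; and for every vertex, the bags containing it form a connected subtree. Here bags containing vertex 6 are not connected in the tree, so the decomposition is invalid.

No — bags containing vertex 6 are not connected in the tree.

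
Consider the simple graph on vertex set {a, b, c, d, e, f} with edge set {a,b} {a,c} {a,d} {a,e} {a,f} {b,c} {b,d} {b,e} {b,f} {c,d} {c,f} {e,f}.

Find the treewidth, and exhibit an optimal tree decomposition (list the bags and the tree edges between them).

The largest bag has 4 vertices, giving width 3; this decomposition certifies tw(G) ≤ 3. For the lower bound, the 4 vertices {a, b, e, f} are pairwise adjacent, and any tree decomposition puts a clique entirely inside one bag — forcing width ≥ 3. Hence tw(G) = 3 exactly.

Treewidth 3.
Bags: B1 = {a, b, e, f}  B2 = {a, b, c, f}  B3 = {a, b, c, d}
Tree: B1–B2, B2–B3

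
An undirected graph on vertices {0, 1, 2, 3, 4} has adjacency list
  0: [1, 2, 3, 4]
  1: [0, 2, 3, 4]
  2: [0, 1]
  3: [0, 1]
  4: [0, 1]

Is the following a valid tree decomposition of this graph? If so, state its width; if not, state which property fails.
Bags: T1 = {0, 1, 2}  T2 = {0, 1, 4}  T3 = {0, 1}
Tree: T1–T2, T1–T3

A tree decomposition must satisfy three properties: every vertex lies in some bag; for every edge, both endpoints lie together in some bag; and for every vertex, the bags containing it form a connected subtree. Here vertex 3 appears in no bag, so the decomposition is invalid.

No — vertex 3 appears in no bag.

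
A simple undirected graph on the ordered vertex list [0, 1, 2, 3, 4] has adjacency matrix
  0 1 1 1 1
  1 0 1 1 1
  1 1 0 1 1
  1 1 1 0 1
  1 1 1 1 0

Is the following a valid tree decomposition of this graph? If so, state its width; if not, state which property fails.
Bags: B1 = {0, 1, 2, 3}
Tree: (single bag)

A tree decomposition must satisfy three properties: every vertex lies in some bag; for every edge, both endpoints lie together in some bag; and for every vertex, the bags containing it form a connected subtree. Here vertex 4 appears in no bag, so the decomposition is invalid.

No — vertex 4 appears in no bag.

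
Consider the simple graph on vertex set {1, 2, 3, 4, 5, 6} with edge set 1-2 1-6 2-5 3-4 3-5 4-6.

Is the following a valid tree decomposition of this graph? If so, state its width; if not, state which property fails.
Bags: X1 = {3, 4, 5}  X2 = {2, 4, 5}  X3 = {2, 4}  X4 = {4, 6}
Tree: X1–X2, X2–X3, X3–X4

A tree decomposition must satisfy three properties: every vertex lies in some bag; for every edge, both endpoints lie together in some bag; and for every vertex, the bags containing it form a connected subtree. Here vertex 1 appears in no bag, so the decomposition is invalid.

No — vertex 1 appears in no bag.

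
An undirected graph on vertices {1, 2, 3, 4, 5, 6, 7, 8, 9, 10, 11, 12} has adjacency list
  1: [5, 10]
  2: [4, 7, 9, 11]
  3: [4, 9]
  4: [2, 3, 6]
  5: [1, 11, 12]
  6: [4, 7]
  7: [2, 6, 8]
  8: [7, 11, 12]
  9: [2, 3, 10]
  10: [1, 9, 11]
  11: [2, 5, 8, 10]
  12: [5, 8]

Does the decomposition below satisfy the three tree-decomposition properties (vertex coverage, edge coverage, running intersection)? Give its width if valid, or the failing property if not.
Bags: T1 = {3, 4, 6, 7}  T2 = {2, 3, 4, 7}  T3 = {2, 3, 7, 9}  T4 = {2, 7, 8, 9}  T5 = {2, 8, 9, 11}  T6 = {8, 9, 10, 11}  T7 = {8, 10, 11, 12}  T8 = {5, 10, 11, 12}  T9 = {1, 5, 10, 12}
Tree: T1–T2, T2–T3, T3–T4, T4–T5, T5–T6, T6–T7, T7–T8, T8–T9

Checking the three conditions: (i) the bags cover all of {1, 2, 3, 4, 5, 6, 7, 8, 9, 10, 11, 12}; (ii) for each edge, some bag contains both endpoints; (iii) the bags containing any fixed vertex form a subtree. All hold, so the decomposition is valid with width 4 − 1 = 3.

Yes; width 3.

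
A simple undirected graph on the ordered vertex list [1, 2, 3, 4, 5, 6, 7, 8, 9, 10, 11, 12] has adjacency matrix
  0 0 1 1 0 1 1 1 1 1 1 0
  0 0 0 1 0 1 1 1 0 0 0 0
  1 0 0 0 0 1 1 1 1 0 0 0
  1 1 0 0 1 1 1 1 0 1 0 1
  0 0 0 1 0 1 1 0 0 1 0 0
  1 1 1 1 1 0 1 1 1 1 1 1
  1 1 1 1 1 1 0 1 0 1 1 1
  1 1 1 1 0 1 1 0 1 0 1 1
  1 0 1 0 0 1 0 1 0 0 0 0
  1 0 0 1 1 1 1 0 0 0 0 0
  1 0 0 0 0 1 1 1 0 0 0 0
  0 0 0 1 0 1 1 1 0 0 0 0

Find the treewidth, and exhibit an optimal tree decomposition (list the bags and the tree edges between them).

Every bag has size at most 5, so the width is 5 − 1 = 4 and tw(G) ≤ 4. On the other hand G contains the 5-clique {1, 3, 6, 8, 9}. A clique must lie in a single bag of any decomposition, so no decomposition can have width below 4. Combining the bounds, tw(G) = 4.

Treewidth 4.
One optimal decomposition is:
Bags: B1 = {1, 6, 7, 8, 11}  B2 = {1, 4, 6, 7, 8}  B3 = {1, 3, 6, 7, 8}  B4 = {1, 4, 6, 7, 10}  B5 = {2, 4, 6, 7, 8}  B6 = {4, 5, 6, 7, 10}  B7 = {4, 6, 7, 8, 12}  B8 = {1, 3, 6, 8, 9}
Tree: B1–B2, B1–B3, B2–B4, B2–B5, B4–B6, B2–B7, B3–B8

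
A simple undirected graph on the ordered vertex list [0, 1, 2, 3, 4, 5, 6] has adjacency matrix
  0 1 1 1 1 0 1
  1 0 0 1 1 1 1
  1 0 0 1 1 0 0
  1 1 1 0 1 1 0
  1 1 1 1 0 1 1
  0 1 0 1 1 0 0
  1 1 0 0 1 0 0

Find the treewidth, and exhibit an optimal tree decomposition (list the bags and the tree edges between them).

Treewidth 3.
One such decomposition:
Bags: B1 = {1, 3, 4, 5}  B2 = {0, 1, 3, 4}  B3 = {0, 2, 3, 4}  B4 = {0, 1, 4, 6}
Tree: B1–B2, B2–B3, B2–B4

Each bag holds 4 vertices, so the decomposition has width 3, which upper-bounds the treewidth. On the other hand G contains the 4-clique {0, 1, 3, 4}. A clique must lie in a single bag of any decomposition, so no decomposition can have width below 3. Therefore the treewidth is 3.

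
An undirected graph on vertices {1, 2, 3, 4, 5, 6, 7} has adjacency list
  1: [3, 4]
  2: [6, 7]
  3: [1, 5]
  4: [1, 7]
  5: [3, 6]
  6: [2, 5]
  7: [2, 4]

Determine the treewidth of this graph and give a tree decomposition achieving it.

Each bag holds 3 vertices, so the decomposition has width 2, which upper-bounds the treewidth. The edges 4–1–3–5–6–2–7–4 form a cycle, so G is not a tree and its treewidth is at least 2. Combining the bounds, tw(G) = 2.

Treewidth 2.
Bags: B1 = {1, 3, 4}  B2 = {3, 4, 5}  B3 = {4, 5, 6}  B4 = {2, 4, 6}  B5 = {2, 4, 7}
Tree: B1–B2, B2–B3, B3–B4, B4–B5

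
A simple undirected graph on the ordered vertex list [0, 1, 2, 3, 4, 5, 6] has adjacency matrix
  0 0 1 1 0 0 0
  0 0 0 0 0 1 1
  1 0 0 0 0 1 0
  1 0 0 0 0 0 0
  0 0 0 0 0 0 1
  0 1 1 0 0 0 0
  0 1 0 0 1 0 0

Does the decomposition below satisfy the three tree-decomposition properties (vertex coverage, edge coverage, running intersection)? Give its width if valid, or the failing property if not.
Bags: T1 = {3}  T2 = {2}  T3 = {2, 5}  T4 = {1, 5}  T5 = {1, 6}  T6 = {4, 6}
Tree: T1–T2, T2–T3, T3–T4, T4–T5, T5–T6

No — vertex 0 appears in no bag.

A tree decomposition must satisfy three properties: every vertex lies in some bag; for every edge, both endpoints lie together in some bag; and for every vertex, the bags containing it form a connected subtree. Here vertex 0 appears in no bag, so the decomposition is invalid.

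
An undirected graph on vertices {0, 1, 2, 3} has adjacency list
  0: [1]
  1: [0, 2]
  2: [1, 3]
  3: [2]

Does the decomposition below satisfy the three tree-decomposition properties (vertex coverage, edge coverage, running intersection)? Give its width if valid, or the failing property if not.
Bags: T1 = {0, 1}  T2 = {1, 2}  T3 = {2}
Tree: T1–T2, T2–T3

No — vertex 3 appears in no bag.

A tree decomposition must satisfy three properties: every vertex lies in some bag; for every edge, both endpoints lie together in some bag; and for every vertex, the bags containing it form a connected subtree. Here vertex 3 appears in no bag, so the decomposition is invalid.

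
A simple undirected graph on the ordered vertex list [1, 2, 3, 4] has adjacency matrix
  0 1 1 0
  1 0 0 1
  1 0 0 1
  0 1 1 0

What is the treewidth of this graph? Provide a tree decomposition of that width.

Each bag holds 3 vertices, so the decomposition has width 2, which upper-bounds the treewidth. The edges 2–1–3–4–2 form a cycle, so G is not a tree and its treewidth is at least 2. Hence tw(G) = 2 exactly.

Treewidth 2.
One such decomposition:
Bags: B1 = {1, 2, 3}  B2 = {2, 3, 4}
Tree: B1–B2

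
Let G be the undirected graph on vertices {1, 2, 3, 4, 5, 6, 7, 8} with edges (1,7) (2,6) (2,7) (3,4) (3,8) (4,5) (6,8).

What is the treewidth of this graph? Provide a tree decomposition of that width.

Each bag holds 2 vertices, so the decomposition has width 1, which upper-bounds the treewidth. G has an edge, so its treewidth is at least 1. Combining the bounds, tw(G) = 1.

Treewidth 1.
One such decomposition:
Bags: B1 = {4, 5}  B2 = {3, 4}  B3 = {3, 8}  B4 = {6, 8}  B5 = {2, 6}  B6 = {2, 7}  B7 = {1, 7}
Tree: B1–B2, B2–B3, B3–B4, B4–B5, B5–B6, B6–B7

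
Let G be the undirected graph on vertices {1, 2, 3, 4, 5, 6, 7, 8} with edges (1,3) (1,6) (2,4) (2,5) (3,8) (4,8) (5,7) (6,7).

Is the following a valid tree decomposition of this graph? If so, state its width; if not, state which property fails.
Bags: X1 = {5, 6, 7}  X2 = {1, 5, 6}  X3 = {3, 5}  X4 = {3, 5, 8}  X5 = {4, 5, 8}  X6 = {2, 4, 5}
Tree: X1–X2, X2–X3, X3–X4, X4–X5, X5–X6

A tree decomposition must satisfy three properties: every vertex lies in some bag; for every edge, both endpoints lie together in some bag; and for every vertex, the bags containing it form a connected subtree. Here edge (1,3) lies in no bag, so the decomposition is invalid.

No — edge (1,3) lies in no bag.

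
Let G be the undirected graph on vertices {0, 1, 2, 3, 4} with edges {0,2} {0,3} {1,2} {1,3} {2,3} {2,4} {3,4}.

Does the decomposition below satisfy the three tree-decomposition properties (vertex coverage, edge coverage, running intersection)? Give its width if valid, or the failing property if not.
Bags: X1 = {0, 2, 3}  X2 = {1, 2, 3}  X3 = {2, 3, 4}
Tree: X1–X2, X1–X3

Yes; width 2.

Checking the three conditions: (i) the bags cover all of {0, 1, 2, 3, 4}; (ii) for each edge, some bag contains both endpoints; (iii) the bags containing any fixed vertex form a subtree. All hold, so the decomposition is valid with width 3 − 1 = 2.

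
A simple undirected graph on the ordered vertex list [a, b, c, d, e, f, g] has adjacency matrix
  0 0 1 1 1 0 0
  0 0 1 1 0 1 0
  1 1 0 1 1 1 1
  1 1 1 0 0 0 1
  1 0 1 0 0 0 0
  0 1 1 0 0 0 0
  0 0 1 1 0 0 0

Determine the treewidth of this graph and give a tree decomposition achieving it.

Every bag has size at most 3, so the width is 3 − 1 = 2 and tw(G) ≤ 2. On the other hand G contains the 3-clique {c, d, g}. A clique must lie in a single bag of any decomposition, so no decomposition can have width below 2. Combining the bounds, tw(G) = 2.

Treewidth 2.
Bags: B1 = {c, d, g}  B2 = {b, c, d}  B3 = {a, c, d}  B4 = {b, c, f}  B5 = {a, c, e}
Tree: B1–B2, B1–B3, B2–B4, B3–B5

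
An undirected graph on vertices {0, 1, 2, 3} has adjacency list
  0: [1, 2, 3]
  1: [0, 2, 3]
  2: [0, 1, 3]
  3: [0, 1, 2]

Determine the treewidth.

A width-3 tree decomposition is:
Bags: B1 = {0, 1, 2, 3}
Tree: (single bag)
A single bag containing all 4 vertices is trivially a valid decomposition of width 3. For the lower bound, the 4 vertices {0, 1, 2, 3} are pairwise adjacent, and any tree decomposition puts a clique entirely inside one bag — forcing width ≥ 3. The upper and lower bounds meet at 3, so that is the treewidth.

3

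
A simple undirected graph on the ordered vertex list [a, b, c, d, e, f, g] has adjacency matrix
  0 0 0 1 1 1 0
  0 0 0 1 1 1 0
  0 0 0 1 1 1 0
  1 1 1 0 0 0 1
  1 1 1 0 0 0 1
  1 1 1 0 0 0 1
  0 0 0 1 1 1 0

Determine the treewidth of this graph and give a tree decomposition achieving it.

The largest bag has 4 vertices, giving width 3; this decomposition certifies tw(G) ≤ 3. For the lower bound: the 4 vertex sets {f,g}, {c,e}, {d}, {a} are disjoint, each induces a connected subgraph, and every pair is joined by at least one edge of G. Contracting each set to a single vertex therefore yields K_{4} as a minor, and since treewidth is minor-monotone, tw(G) ≥ tw(K_{4}) = 3. Combining the bounds, tw(G) = 3.

Treewidth 3.
Bags: B1 = {d, e, f, g}  B2 = {c, d, e, f}  B3 = {a, d, e, f}  B4 = {b, d, e, f}
Tree: B1–B2, B2–B3, B3–B4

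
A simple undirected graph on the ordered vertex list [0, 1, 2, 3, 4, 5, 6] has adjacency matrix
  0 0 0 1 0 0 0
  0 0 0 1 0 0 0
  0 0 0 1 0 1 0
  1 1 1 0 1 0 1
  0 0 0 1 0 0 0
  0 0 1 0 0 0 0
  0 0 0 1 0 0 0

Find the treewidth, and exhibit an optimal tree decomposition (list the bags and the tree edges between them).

Treewidth 1.
One optimal decomposition is:
Bags: B1 = {3, 6}  B2 = {2, 3}  B3 = {0, 3}  B4 = {2, 5}  B5 = {1, 3}  B6 = {3, 4}
Tree: B1–B2, B1–B3, B2–B4, B2–B5, B2–B6

Every bag has size at most 2, so the width is 2 − 1 = 1 and tw(G) ≤ 1. Since G has at least one edge (e.g. 3–6), it is not an edgeless graph, so tw(G) ≥ 1. Therefore the treewidth is 1.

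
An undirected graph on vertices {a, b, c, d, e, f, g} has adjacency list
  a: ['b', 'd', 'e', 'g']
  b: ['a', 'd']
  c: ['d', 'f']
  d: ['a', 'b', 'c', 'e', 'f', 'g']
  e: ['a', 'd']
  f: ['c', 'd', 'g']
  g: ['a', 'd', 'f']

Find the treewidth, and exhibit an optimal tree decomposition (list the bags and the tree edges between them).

Treewidth 2.
Bags: B1 = {d, f, g}  B2 = {a, d, g}  B3 = {a, d, e}  B4 = {c, d, f}  B5 = {a, b, d}
Tree: B1–B2, B2–B3, B1–B4, B2–B5

The largest bag has 3 vertices, giving width 2; this decomposition certifies tw(G) ≤ 2. Conversely, {a, d, g} is a clique of size 3, and the vertices of any clique must share a bag in every tree decomposition; so some bag has ≥ 3 vertices and tw(G) ≥ 2. The upper and lower bounds meet at 2, so that is the treewidth.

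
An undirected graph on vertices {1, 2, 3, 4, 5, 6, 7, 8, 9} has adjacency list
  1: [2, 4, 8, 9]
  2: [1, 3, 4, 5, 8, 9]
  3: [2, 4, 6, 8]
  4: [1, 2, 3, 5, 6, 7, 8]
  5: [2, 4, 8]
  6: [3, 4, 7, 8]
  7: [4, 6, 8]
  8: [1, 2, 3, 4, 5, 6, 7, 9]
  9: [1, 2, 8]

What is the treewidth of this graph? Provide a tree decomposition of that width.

Treewidth 3.
One optimal decomposition is:
Bags: B1 = {2, 3, 4, 8}  B2 = {1, 2, 4, 8}  B3 = {3, 4, 6, 8}  B4 = {1, 2, 8, 9}  B5 = {4, 6, 7, 8}  B6 = {2, 4, 5, 8}
Tree: B1–B2, B1–B3, B2–B4, B3–B5, B1–B6

Each bag holds 4 vertices, so the decomposition has width 3, which upper-bounds the treewidth. For the lower bound, the 4 vertices {1, 2, 8, 9} are pairwise adjacent, and any tree decomposition puts a clique entirely inside one bag — forcing width ≥ 3. Therefore the treewidth is 3.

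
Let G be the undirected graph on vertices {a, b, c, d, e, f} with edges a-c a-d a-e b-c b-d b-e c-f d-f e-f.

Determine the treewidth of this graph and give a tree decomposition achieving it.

Treewidth 3.
One such decomposition:
Bags: B1 = {a, b, e, f}  B2 = {a, b, d, f}  B3 = {a, b, c, f}
Tree: B1–B2, B2–B3

Every bag has size at most 4, so the width is 4 − 1 = 3 and tw(G) ≤ 3. For the lower bound: the 4 vertex sets {b,e}, {d,f}, {a}, {c} are disjoint, each induces a connected subgraph, and every pair is joined by at least one edge of G. Contracting each set to a single vertex therefore yields K_{4} as a minor, and since treewidth is minor-monotone, tw(G) ≥ tw(K_{4}) = 3. The upper and lower bounds meet at 3, so that is the treewidth.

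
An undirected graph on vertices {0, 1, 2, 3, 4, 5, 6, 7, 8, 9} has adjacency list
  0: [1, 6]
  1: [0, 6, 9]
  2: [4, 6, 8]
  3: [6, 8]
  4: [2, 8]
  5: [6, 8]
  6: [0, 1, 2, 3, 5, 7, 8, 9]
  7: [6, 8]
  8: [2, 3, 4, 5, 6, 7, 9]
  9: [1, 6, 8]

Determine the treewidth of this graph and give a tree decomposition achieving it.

Each bag holds 3 vertices, so the decomposition has width 2, which upper-bounds the treewidth. Conversely, {2, 4, 8} is a clique of size 3, and the vertices of any clique must share a bag in every tree decomposition; so some bag has ≥ 3 vertices and tw(G) ≥ 2. The upper and lower bounds meet at 2, so that is the treewidth.

Treewidth 2.
One optimal decomposition is:
Bags: B1 = {6, 8, 9}  B2 = {2, 6, 8}  B3 = {2, 4, 8}  B4 = {5, 6, 8}  B5 = {1, 6, 9}  B6 = {6, 7, 8}  B7 = {0, 1, 6}  B8 = {3, 6, 8}
Tree: B1–B2, B2–B3, B2–B4, B1–B5, B4–B6, B5–B7, B2–B8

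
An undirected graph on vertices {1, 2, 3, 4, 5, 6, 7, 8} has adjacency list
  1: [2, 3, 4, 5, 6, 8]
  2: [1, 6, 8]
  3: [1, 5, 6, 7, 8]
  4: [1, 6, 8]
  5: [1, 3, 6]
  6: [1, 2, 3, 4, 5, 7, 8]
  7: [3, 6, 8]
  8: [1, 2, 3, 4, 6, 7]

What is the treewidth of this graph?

3

A width-3 tree decomposition is:
Bags: B1 = {1, 3, 6, 8}  B2 = {1, 3, 5, 6}  B3 = {1, 2, 6, 8}  B4 = {3, 6, 7, 8}  B5 = {1, 4, 6, 8}
Tree: B1–B2, B1–B3, B1–B4, B1–B5
The largest bag has 4 vertices, giving width 3; this decomposition certifies tw(G) ≤ 3. Conversely, {1, 2, 6, 8} is a clique of size 4, and the vertices of any clique must share a bag in every tree decomposition; so some bag has ≥ 4 vertices and tw(G) ≥ 3. The upper and lower bounds meet at 3, so that is the treewidth.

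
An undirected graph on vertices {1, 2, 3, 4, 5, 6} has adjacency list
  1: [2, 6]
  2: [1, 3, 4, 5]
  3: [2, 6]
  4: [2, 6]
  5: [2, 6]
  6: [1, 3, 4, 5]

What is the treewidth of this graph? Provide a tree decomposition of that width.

Each bag holds 3 vertices, so the decomposition has width 2, which upper-bounds the treewidth. The edges 4–2–3–6–4 form a cycle, so G is not a tree and its treewidth is at least 2. Hence tw(G) = 2 exactly.

Treewidth 2.
Bags: B1 = {2, 4, 6}  B2 = {2, 3, 6}  B3 = {2, 5, 6}  B4 = {1, 2, 6}
Tree: B1–B2, B2–B3, B3–B4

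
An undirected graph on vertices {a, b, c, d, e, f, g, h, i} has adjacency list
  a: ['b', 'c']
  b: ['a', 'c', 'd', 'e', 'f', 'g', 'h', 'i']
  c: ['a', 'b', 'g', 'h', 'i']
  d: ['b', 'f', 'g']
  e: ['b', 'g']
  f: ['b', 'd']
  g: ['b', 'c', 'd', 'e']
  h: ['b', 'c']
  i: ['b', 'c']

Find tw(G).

A width-2 tree decomposition is:
Bags: B1 = {b, d, g}  B2 = {b, e, g}  B3 = {b, d, f}  B4 = {b, c, g}  B5 = {b, c, h}  B6 = {a, b, c}  B7 = {b, c, i}
Tree: B1–B2, B1–B3, B1–B4, B4–B5, B4–B6, B5–B7
The largest bag has 3 vertices, giving width 2; this decomposition certifies tw(G) ≤ 2. For the lower bound, the 3 vertices {b, d, g} are pairwise adjacent, and any tree decomposition puts a clique entirely inside one bag — forcing width ≥ 2. Therefore the treewidth is 2.

2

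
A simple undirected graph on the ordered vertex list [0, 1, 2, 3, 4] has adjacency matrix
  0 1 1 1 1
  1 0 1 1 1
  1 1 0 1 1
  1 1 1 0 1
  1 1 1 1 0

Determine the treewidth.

A width-4 tree decomposition is:
Bags: B1 = {0, 1, 2, 3, 4}
Tree: (single bag)
A single bag containing all 5 vertices is trivially a valid decomposition of width 4. Conversely, {0, 1, 2, 3, 4} is a clique of size 5, and the vertices of any clique must share a bag in every tree decomposition; so some bag has ≥ 5 vertices and tw(G) ≥ 4. Hence tw(G) = 4 exactly.

4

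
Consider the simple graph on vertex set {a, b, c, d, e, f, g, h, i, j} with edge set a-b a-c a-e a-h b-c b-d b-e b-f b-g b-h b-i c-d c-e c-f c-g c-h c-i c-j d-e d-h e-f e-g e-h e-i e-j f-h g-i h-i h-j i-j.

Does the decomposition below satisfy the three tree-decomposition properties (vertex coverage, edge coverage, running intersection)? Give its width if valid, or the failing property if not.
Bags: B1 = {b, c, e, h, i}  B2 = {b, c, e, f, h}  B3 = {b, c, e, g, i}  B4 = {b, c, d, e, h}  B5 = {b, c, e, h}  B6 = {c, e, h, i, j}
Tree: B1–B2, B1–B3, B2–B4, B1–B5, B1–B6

A tree decomposition must satisfy three properties: every vertex lies in some bag; for every edge, both endpoints lie together in some bag; and for every vertex, the bags containing it form a connected subtree. Here vertex a appears in no bag, so the decomposition is invalid.

No — vertex a appears in no bag.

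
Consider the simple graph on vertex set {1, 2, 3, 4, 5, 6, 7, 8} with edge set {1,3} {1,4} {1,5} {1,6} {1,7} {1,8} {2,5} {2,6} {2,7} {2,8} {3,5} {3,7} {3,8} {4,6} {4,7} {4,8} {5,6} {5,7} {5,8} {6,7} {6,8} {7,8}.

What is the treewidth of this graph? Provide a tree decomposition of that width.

Treewidth 4.
Bags: B1 = {2, 5, 6, 7, 8}  B2 = {1, 5, 6, 7, 8}  B3 = {1, 3, 5, 7, 8}  B4 = {1, 4, 6, 7, 8}
Tree: B1–B2, B2–B3, B2–B4

Each bag holds 5 vertices, so the decomposition has width 4, which upper-bounds the treewidth. Conversely, {1, 4, 6, 7, 8} is a clique of size 5, and the vertices of any clique must share a bag in every tree decomposition; so some bag has ≥ 5 vertices and tw(G) ≥ 4. Therefore the treewidth is 4.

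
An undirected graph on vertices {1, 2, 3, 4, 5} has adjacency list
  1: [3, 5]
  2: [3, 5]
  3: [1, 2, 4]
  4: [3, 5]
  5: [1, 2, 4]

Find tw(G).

2

A width-2 tree decomposition is:
Bags: B1 = {2, 3, 5}  B2 = {1, 3, 5}  B3 = {3, 4, 5}
Tree: B1–B2, B2–B3
The largest bag has 3 vertices, giving width 2; this decomposition certifies tw(G) ≤ 2. For the lower bound, G contains the cycle 2–3–1–5–2, so G is not a forest; only forests have treewidth ≤ 1, hence tw(G) ≥ 2. The upper and lower bounds meet at 2, so that is the treewidth.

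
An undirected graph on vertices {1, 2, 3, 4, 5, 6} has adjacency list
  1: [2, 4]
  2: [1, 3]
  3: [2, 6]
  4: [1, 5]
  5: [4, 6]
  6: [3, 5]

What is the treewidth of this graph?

2

A width-2 tree decomposition is:
Bags: B1 = {4, 5, 6}  B2 = {1, 4, 6}  B3 = {1, 2, 6}  B4 = {2, 3, 6}
Tree: B1–B2, B2–B3, B3–B4
Each bag holds 3 vertices, so the decomposition has width 2, which upper-bounds the treewidth. The edges 6–5–4–1–2–3–6 form a cycle, so G is not a tree and its treewidth is at least 2. Combining the bounds, tw(G) = 2.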